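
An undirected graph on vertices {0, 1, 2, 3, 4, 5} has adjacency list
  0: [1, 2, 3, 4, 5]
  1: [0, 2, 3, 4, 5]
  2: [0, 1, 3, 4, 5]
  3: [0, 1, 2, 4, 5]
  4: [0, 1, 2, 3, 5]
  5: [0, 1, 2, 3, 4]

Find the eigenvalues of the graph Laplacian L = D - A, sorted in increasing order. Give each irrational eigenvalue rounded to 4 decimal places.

Reading degrees in the order [0, 1, 2, 3, 4, 5] gives [5, 5, 5, 5, 5, 5]; set D = diag(5, 5, 5, 5, 5, 5) and form L = D - A. Diagonalising L (or applying a numerical eigensolver to the 6x6 matrix) gives the spectrum above.

[0, 6, 6, 6, 6, 6]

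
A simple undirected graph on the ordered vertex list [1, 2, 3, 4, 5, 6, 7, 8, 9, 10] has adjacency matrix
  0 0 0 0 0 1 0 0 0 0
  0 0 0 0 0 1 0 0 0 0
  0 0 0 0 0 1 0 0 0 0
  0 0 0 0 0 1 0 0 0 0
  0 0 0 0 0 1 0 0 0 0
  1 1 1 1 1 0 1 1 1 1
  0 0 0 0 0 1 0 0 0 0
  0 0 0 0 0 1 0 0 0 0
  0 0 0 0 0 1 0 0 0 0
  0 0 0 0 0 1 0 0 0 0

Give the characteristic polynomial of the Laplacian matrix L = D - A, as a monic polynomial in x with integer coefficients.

Each diagonal entry of L is the vertex degree and each off-diagonal entry is -1 where an edge is present, 0 otherwise; in the order [1, 2, 3, 4, 5, 6, 7, 8, 9, 10] the diagonal is [1, 1, 1, 1, 1, 9, 1, 1, 1, 1]. Computing det(xI - L) by cofactor expansion (or equivalently via sum-over-permutations) gives x^10 - 18x^9 + 108x^8 - 336x^7 + 630x^6 - 756x^5 + 588x^4 - 288x^3 + 81x^2 - 10x. Since p(0) = det(-L) = 0, x divides p(x). The eigenvalues sum to 18, which equals trace(L) = 2|E|.

x^10 - 18x^9 + 108x^8 - 336x^7 + 630x^6 - 756x^5 + 588x^4 - 288x^3 + 81x^2 - 10x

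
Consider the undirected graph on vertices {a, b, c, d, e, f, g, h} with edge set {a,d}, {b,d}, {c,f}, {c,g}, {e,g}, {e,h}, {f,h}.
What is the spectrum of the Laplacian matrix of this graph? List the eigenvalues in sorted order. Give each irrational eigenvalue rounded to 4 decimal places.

With the vertex order [a, b, c, d, e, f, g, h], the degrees are [1, 1, 2, 2, 2, 2, 2, 2], giving D = diag(1, 1, 2, 2, 2, 2, 2, 2) and L = D - A. The multiplicity of 0 as a Laplacian eigenvalue equals the number of connected components. The 2 zero eigenvalues correspond to the 2 connected components. There are 2 zeros in the spectrum, matching the 2 components.

[0, 0, 1, 1.3820, 1.3820, 3, 3.6180, 3.6180]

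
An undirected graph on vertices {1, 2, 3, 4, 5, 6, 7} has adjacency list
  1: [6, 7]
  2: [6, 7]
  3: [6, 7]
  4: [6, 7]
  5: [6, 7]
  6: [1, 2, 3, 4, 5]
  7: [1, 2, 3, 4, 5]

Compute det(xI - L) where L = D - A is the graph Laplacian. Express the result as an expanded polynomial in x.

With the vertex order [1, 2, 3, 4, 5, 6, 7], the degrees are [2, 2, 2, 2, 2, 5, 5], giving D = diag(2, 2, 2, 2, 2, 5, 5) and L = D - A. The eigenvalues of L are [0, 2, 2, 2, 2, 5, 7]; the characteristic polynomial is the product of (x - lambda_i), which multiplies out to x^7 - 20x^6 + 155x^5 - 600x^4 + 1240x^3 - 1312x^2 + 560x. The coefficient of x^6 equals -trace(L) = -20, matching the sum of degrees. The eigenvalues sum to 20, which equals trace(L) = 2|E|.

x^7 - 20x^6 + 155x^5 - 600x^4 + 1240x^3 - 1312x^2 + 560x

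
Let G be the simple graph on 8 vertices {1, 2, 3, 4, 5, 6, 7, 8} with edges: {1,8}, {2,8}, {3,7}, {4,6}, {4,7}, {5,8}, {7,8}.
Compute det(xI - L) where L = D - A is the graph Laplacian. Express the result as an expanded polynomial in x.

x^8 - 14x^7 + 74x^6 - 190x^5 + 256x^4 - 182x^3 + 63x^2 - 8x

Reading degrees in the order [1, 2, 3, 4, 5, 6, 7, 8] gives [1, 1, 1, 2, 1, 1, 3, 4]; set D = diag(1, 1, 1, 2, 1, 1, 3, 4) and form L = D - A. L has integer entries, so p(x) = det(xI - L) has integer coefficients. Expanding the determinant yields x^8 - 14x^7 + 74x^6 - 190x^5 + 256x^4 - 182x^3 + 63x^2 - 8x. The constant term is 0 because L is singular (the all-ones vector lies in its kernel).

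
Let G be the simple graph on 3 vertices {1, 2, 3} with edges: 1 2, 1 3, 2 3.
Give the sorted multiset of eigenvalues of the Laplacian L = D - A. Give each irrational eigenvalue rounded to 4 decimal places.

[0, 3, 3]

Reading degrees in the order [1, 2, 3] gives [2, 2, 2]; set D = diag(2, 2, 2) and form L = D - A. The multiplicity of 0 as a Laplacian eigenvalue equals the number of connected components. The single zero eigenvalue shows the graph is connected.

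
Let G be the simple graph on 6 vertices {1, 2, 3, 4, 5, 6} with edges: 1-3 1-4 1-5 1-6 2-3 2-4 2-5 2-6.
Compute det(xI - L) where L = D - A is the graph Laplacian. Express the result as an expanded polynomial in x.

Each diagonal entry of L is the vertex degree and each off-diagonal entry is -1 where an edge is present, 0 otherwise; in the order [1, 2, 3, 4, 5, 6] the diagonal is [4, 4, 2, 2, 2, 2]. The eigenvalues of L are [0, 2, 2, 2, 4, 6]; the characteristic polynomial is the product of (x - lambda_i), which multiplies out to x^6 - 16x^5 + 96x^4 - 272x^3 + 368x^2 - 192x. Since p(0) = det(-L) = 0, x divides p(x). There is one zero in the spectrum, matching the 1 component. The largest eigenvalue, 6, is at most the vertex count 6.

x^6 - 16x^5 + 96x^4 - 272x^3 + 368x^2 - 192x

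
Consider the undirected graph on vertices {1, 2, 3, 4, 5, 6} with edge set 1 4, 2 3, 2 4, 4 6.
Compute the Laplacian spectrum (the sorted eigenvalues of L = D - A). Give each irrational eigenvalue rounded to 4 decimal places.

[0, 0, 0.5188, 1, 2.3111, 4.1701]

Each diagonal entry of L is the vertex degree and each off-diagonal entry is -1 where an edge is present, 0 otherwise; in the order [1, 2, 3, 4, 5, 6] the diagonal is [1, 2, 1, 3, 0, 1]. The multiplicity of 0 as a Laplacian eigenvalue equals the number of connected components. The 2 zero eigenvalues correspond to the 2 connected components. The largest eigenvalue, 4.1701, is at most the vertex count 6.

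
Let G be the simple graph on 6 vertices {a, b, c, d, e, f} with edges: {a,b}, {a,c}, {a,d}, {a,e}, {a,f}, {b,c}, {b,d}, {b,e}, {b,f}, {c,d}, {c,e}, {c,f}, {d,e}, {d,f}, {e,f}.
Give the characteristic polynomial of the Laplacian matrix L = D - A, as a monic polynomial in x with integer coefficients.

x^6 - 30x^5 + 360x^4 - 2160x^3 + 6480x^2 - 7776x

Reading degrees in the order [a, b, c, d, e, f] gives [5, 5, 5, 5, 5, 5]; set D = diag(5, 5, 5, 5, 5, 5) and form L = D - A. The eigenvalues of L are [0, 6, 6, 6, 6, 6]; the characteristic polynomial is the product of (x - lambda_i), which multiplies out to x^6 - 30x^5 + 360x^4 - 2160x^3 + 6480x^2 - 7776x. The constant term is 0 because L is singular (the all-ones vector lies in its kernel). The eigenvalues sum to 30, which equals trace(L) = 2|E|.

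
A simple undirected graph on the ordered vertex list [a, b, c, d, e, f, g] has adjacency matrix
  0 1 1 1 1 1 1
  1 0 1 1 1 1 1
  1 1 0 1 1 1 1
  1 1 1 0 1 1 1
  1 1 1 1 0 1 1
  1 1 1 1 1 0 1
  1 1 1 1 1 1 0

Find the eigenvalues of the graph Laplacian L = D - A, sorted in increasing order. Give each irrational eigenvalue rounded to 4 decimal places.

[0, 7, 7, 7, 7, 7, 7]

Each diagonal entry of L is the vertex degree and each off-diagonal entry is -1 where an edge is present, 0 otherwise; in the order [a, b, c, d, e, f, g] the diagonal is [6, 6, 6, 6, 6, 6, 6]. L is symmetric positive semidefinite, so every eigenvalue is real and nonnegative. The single zero eigenvalue shows the graph is connected.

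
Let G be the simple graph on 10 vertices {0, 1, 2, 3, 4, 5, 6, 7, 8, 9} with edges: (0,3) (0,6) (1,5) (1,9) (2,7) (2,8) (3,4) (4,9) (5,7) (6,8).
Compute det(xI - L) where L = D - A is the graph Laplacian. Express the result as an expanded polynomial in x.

Reading degrees in the order [0, 1, 2, 3, 4, 5, 6, 7, 8, 9] gives [2, 2, 2, 2, 2, 2, 2, 2, 2, 2]; set D = diag(2, 2, 2, 2, 2, 2, 2, 2, 2, 2) and form L = D - A. L has integer entries, so p(x) = det(xI - L) has integer coefficients. Expanding the determinant yields x^10 - 20x^9 + 170x^8 - 800x^7 + 2275x^6 - 4004x^5 + 4290x^4 - 2640x^3 + 825x^2 - 100x. The constant term is 0 because L is singular (the all-ones vector lies in its kernel). The eigenvalues sum to 20, which equals trace(L) = 2|E|.

x^10 - 20x^9 + 170x^8 - 800x^7 + 2275x^6 - 4004x^5 + 4290x^4 - 2640x^3 + 825x^2 - 100x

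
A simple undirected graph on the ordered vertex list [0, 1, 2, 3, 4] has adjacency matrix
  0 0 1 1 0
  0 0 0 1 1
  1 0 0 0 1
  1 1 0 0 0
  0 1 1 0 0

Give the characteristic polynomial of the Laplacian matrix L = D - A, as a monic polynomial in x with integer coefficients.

With the vertex order [0, 1, 2, 3, 4], the degrees are [2, 2, 2, 2, 2], giving D = diag(2, 2, 2, 2, 2) and L = D - A. Computing det(xI - L) by cofactor expansion (or equivalently via sum-over-permutations) gives x^5 - 10x^4 + 35x^3 - 50x^2 + 25x. Since p(0) = det(-L) = 0, x divides p(x). There is one zero in the spectrum, matching the 1 component.

x^5 - 10x^4 + 35x^3 - 50x^2 + 25x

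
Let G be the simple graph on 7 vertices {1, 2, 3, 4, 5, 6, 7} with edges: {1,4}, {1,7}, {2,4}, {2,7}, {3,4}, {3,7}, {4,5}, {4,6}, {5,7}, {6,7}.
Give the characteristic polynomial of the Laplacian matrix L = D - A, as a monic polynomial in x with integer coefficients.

x^7 - 20x^6 + 155x^5 - 600x^4 + 1240x^3 - 1312x^2 + 560x

Reading degrees in the order [1, 2, 3, 4, 5, 6, 7] gives [2, 2, 2, 5, 2, 2, 5]; set D = diag(2, 2, 2, 5, 2, 2, 5) and form L = D - A. Computing det(xI - L) by cofactor expansion (or equivalently via sum-over-permutations) gives x^7 - 20x^6 + 155x^5 - 600x^4 + 1240x^3 - 1312x^2 + 560x. The constant term is 0 because L is singular (the all-ones vector lies in its kernel). By the matrix-tree theorem the graph has (1/7) * product of the nonzero eigenvalues = 80 spanning trees.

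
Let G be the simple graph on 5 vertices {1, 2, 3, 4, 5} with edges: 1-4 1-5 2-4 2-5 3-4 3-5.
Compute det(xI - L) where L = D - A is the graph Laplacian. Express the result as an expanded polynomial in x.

x^5 - 12x^4 + 51x^3 - 92x^2 + 60x

Each diagonal entry of L is the vertex degree and each off-diagonal entry is -1 where an edge is present, 0 otherwise; in the order [1, 2, 3, 4, 5] the diagonal is [2, 2, 2, 3, 3]. Computing det(xI - L) by cofactor expansion (or equivalently via sum-over-permutations) gives x^5 - 12x^4 + 51x^3 - 92x^2 + 60x. Since p(0) = det(-L) = 0, x divides p(x).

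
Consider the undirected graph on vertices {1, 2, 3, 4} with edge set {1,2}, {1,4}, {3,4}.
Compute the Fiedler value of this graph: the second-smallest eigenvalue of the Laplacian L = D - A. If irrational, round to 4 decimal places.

0.5858

With the vertex order [1, 2, 3, 4], the degrees are [2, 1, 1, 2], giving D = diag(2, 1, 1, 2) and L = D - A. Computing the eigenvalues of L and sorting gives [0, 0.5858, 2, 3.4142]. The Fiedler value lambda_2 = 0.5858 is strictly positive, so the graph is connected. The eigenvalues sum to 6, which equals trace(L) = 2|E|. There is one zero in the spectrum, matching the 1 component.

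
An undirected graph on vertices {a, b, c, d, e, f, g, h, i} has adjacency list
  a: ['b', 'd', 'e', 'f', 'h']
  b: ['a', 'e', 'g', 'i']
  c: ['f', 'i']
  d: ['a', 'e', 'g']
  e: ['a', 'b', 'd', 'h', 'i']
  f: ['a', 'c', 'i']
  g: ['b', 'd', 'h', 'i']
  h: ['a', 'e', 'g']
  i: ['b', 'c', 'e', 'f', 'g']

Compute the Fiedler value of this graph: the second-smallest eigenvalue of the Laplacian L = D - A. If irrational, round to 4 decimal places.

Reading degrees in the order [a, b, c, d, e, f, g, h, i] gives [5, 4, 2, 3, 5, 3, 4, 3, 5]; set D = diag(5, 4, 2, 3, 5, 3, 4, 3, 5) and form L = D - A. Computing the eigenvalues of L and sorting gives [0, 1.2115, 3, 3.2679, 3.3159, 4.1290, 5.3635, 6.7321, 6.9800]. The Fiedler value lambda_2 = 1.2115 is strictly positive, so the graph is connected. The largest eigenvalue, 6.9800, is at most the vertex count 9.

1.2115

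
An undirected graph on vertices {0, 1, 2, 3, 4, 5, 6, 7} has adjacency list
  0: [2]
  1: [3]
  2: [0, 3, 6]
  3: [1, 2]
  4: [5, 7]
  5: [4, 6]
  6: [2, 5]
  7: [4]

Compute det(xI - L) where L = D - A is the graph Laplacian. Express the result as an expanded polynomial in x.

x^8 - 14x^7 + 77x^6 - 212x^5 + 308x^4 - 228x^3 + 76x^2 - 8x

With the vertex order [0, 1, 2, 3, 4, 5, 6, 7], the degrees are [1, 1, 3, 2, 2, 2, 2, 1], giving D = diag(1, 1, 3, 2, 2, 2, 2, 1) and L = D - A. L has integer entries, so p(x) = det(xI - L) has integer coefficients. Expanding the determinant yields x^8 - 14x^7 + 77x^6 - 212x^5 + 308x^4 - 228x^3 + 76x^2 - 8x. Since p(0) = det(-L) = 0, x divides p(x). By the matrix-tree theorem the graph has (1/8) * product of the nonzero eigenvalues = 1 spanning tree. There is one zero in the spectrum, matching the 1 component.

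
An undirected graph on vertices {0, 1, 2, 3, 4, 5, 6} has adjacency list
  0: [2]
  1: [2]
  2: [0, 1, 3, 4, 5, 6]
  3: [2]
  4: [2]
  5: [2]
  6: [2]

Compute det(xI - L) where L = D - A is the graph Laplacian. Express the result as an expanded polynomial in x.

With the vertex order [0, 1, 2, 3, 4, 5, 6], the degrees are [1, 1, 6, 1, 1, 1, 1], giving D = diag(1, 1, 6, 1, 1, 1, 1) and L = D - A. The eigenvalues of L are [0, 1, 1, 1, 1, 1, 7]; the characteristic polynomial is the product of (x - lambda_i), which multiplies out to x^7 - 12x^6 + 45x^5 - 80x^4 + 75x^3 - 36x^2 + 7x. The constant term is 0 because L is singular (the all-ones vector lies in its kernel). By the matrix-tree theorem the graph has (1/7) * product of the nonzero eigenvalues = 1 spanning tree. The largest eigenvalue, 7, is at most the vertex count 7.

x^7 - 12x^6 + 45x^5 - 80x^4 + 75x^3 - 36x^2 + 7x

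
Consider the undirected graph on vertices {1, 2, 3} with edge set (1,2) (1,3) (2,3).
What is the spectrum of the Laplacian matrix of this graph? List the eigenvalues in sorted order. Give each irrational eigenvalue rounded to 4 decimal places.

With the vertex order [1, 2, 3], the degrees are [2, 2, 2], giving D = diag(2, 2, 2) and L = D - A. Diagonalising L (or applying a numerical eigensolver to the 3x3 matrix) gives the spectrum above. There is one zero in the spectrum, matching the 1 component.

[0, 3, 3]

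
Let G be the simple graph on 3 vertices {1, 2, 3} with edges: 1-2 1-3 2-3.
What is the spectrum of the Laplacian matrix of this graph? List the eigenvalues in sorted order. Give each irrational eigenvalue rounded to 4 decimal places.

[0, 3, 3]

With the vertex order [1, 2, 3], the degrees are [2, 2, 2], giving D = diag(2, 2, 2) and L = D - A. Diagonalising L (or applying a numerical eigensolver to the 3x3 matrix) gives the spectrum above. There is one zero in the spectrum, matching the 1 component. The largest eigenvalue, 3, is at most the vertex count 3.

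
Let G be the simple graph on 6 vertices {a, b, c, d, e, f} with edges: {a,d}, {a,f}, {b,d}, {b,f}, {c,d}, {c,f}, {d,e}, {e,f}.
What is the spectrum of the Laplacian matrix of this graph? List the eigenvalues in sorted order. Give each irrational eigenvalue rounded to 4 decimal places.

Each diagonal entry of L is the vertex degree and each off-diagonal entry is -1 where an edge is present, 0 otherwise; in the order [a, b, c, d, e, f] the diagonal is [2, 2, 2, 4, 2, 4]. Since every row of L sums to 0, the all-ones vector is in the kernel and 0 is an eigenvalue. The single zero eigenvalue shows the graph is connected. By the matrix-tree theorem the graph has (1/6) * product of the nonzero eigenvalues = 32 spanning trees.

[0, 2, 2, 2, 4, 6]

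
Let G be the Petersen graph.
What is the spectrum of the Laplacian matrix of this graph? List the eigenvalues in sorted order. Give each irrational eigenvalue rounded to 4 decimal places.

The graph has 10 vertices and degree multiset [3, 3, 3, 3, 3, 3, 3, 3, 3, 3]; D is the diagonal matrix of degrees and L = D - A. The multiplicity of 0 as a Laplacian eigenvalue equals the number of connected components. The single zero eigenvalue shows the graph is connected. The largest eigenvalue, 5, is at most the vertex count 10.

[0, 2, 2, 2, 2, 2, 5, 5, 5, 5]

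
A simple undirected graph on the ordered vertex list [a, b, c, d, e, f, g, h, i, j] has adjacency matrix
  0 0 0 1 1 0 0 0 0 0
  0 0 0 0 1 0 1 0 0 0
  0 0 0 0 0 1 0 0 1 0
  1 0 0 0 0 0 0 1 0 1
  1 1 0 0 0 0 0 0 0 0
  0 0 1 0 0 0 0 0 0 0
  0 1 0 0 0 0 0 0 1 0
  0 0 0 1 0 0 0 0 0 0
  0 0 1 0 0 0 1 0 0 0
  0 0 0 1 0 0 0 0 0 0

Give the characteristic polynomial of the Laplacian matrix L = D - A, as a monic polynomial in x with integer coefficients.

x^10 - 18x^9 + 135x^8 - 548x^7 + 1310x^6 - 1882x^5 + 1590x^4 - 736x^3 + 158x^2 - 10x

Reading degrees in the order [a, b, c, d, e, f, g, h, i, j] gives [2, 2, 2, 3, 2, 1, 2, 1, 2, 1]; set D = diag(2, 2, 2, 3, 2, 1, 2, 1, 2, 1) and form L = D - A. L has integer entries, so p(x) = det(xI - L) has integer coefficients. Expanding the determinant yields x^10 - 18x^9 + 135x^8 - 548x^7 + 1310x^6 - 1882x^5 + 1590x^4 - 736x^3 + 158x^2 - 10x. The constant term is 0 because L is singular (the all-ones vector lies in its kernel). The largest eigenvalue, 4.2357, is at most the vertex count 10. By the matrix-tree theorem the graph has (1/10) * product of the nonzero eigenvalues = 1 spanning tree.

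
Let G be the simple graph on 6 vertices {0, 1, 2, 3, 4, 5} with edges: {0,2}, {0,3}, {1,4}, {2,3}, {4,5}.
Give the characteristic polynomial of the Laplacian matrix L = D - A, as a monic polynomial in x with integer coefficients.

Reading degrees in the order [0, 1, 2, 3, 4, 5] gives [2, 1, 2, 2, 2, 1]; set D = diag(2, 1, 2, 2, 2, 1) and form L = D - A. L has integer entries, so p(x) = det(xI - L) has integer coefficients. Expanding the determinant yields x^6 - 10x^5 + 36x^4 - 54x^3 + 27x^2. Since p(0) = det(-L) = 0, x divides p(x). The eigenvalues sum to 10, which equals trace(L) = 2|E|. The largest eigenvalue, 3, is at most the vertex count 6.

x^6 - 10x^5 + 36x^4 - 54x^3 + 27x^2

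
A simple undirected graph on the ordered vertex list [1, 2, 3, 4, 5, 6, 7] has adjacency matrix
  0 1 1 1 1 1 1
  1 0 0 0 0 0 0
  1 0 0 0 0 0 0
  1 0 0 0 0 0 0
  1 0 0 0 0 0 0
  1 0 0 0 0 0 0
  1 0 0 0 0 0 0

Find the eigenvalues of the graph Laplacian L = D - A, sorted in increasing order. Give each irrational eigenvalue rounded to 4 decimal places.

Each diagonal entry of L is the vertex degree and each off-diagonal entry is -1 where an edge is present, 0 otherwise; in the order [1, 2, 3, 4, 5, 6, 7] the diagonal is [6, 1, 1, 1, 1, 1, 1]. Since every row of L sums to 0, the all-ones vector is in the kernel and 0 is an eigenvalue. The single zero eigenvalue shows the graph is connected. By the matrix-tree theorem the graph has (1/7) * product of the nonzero eigenvalues = 1 spanning tree.

[0, 1, 1, 1, 1, 1, 7]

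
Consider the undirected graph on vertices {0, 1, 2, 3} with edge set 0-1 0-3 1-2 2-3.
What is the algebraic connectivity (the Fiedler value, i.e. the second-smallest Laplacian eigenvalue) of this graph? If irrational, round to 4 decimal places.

With the vertex order [0, 1, 2, 3], the degrees are [2, 2, 2, 2], giving D = diag(2, 2, 2, 2) and L = D - A. The sorted Laplacian eigenvalues are [0, 2, 2, 4]; the algebraic connectivity is the second entry, 2. There is one zero in the spectrum, matching the 1 component. The eigenvalues sum to 8, which equals trace(L) = 2|E|.

2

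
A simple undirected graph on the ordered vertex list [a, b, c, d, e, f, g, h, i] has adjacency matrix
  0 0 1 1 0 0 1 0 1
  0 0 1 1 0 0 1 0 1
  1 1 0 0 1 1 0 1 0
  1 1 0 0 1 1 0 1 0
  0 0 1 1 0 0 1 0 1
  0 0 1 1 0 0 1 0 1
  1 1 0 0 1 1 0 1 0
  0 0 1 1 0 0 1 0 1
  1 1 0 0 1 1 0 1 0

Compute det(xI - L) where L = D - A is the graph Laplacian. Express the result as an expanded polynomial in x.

x^9 - 40x^8 + 690x^7 - 6720x^6 + 40485x^5 - 154704x^4 + 366560x^3 - 492800x^2 + 288000x

Reading degrees in the order [a, b, c, d, e, f, g, h, i] gives [4, 4, 5, 5, 4, 4, 5, 4, 5]; set D = diag(4, 4, 5, 5, 4, 4, 5, 4, 5) and form L = D - A. Computing det(xI - L) by cofactor expansion (or equivalently via sum-over-permutations) gives x^9 - 40x^8 + 690x^7 - 6720x^6 + 40485x^5 - 154704x^4 + 366560x^3 - 492800x^2 + 288000x. The constant term is 0 because L is singular (the all-ones vector lies in its kernel).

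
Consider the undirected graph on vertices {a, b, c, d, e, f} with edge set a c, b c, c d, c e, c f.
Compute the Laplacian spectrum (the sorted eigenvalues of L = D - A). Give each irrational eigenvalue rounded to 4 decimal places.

Each diagonal entry of L is the vertex degree and each off-diagonal entry is -1 where an edge is present, 0 otherwise; in the order [a, b, c, d, e, f] the diagonal is [1, 1, 5, 1, 1, 1]. The multiplicity of 0 as a Laplacian eigenvalue equals the number of connected components. The eigenvalues sum to 10, which equals trace(L) = 2|E|.

[0, 1, 1, 1, 1, 6]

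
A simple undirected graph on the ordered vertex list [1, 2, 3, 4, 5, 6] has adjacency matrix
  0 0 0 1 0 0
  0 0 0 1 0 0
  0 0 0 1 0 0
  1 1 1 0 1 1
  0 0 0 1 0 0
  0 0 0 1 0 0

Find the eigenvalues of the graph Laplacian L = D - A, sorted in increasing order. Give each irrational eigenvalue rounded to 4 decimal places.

[0, 1, 1, 1, 1, 6]

With the vertex order [1, 2, 3, 4, 5, 6], the degrees are [1, 1, 1, 5, 1, 1], giving D = diag(1, 1, 1, 5, 1, 1) and L = D - A. Since every row of L sums to 0, the all-ones vector is in the kernel and 0 is an eigenvalue. The single zero eigenvalue shows the graph is connected. The largest eigenvalue, 6, is at most the vertex count 6.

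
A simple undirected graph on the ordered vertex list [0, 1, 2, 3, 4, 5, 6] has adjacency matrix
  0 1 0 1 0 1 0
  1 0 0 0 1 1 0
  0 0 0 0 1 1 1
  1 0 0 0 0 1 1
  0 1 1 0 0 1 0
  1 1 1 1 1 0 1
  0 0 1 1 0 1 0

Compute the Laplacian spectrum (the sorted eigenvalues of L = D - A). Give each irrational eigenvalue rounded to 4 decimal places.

Reading degrees in the order [0, 1, 2, 3, 4, 5, 6] gives [3, 3, 3, 3, 3, 6, 3]; set D = diag(3, 3, 3, 3, 3, 6, 3) and form L = D - A. The multiplicity of 0 as a Laplacian eigenvalue equals the number of connected components. The single zero eigenvalue shows the graph is connected.

[0, 2, 2, 4, 4, 5, 7]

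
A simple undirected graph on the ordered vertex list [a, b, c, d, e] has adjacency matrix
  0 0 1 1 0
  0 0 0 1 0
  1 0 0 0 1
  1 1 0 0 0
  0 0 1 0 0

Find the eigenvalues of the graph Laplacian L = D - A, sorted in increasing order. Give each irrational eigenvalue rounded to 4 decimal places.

[0, 0.3820, 1.3820, 2.6180, 3.6180]

Reading degrees in the order [a, b, c, d, e] gives [2, 1, 2, 2, 1]; set D = diag(2, 1, 2, 2, 1) and form L = D - A. Since every row of L sums to 0, the all-ones vector is in the kernel and 0 is an eigenvalue. The single zero eigenvalue shows the graph is connected. The largest eigenvalue, 3.6180, is at most the vertex count 5.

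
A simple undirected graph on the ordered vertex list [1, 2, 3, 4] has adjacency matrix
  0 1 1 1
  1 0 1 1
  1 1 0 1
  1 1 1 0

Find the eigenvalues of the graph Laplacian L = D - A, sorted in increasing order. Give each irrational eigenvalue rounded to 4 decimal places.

[0, 4, 4, 4]

With the vertex order [1, 2, 3, 4], the degrees are [3, 3, 3, 3], giving D = diag(3, 3, 3, 3) and L = D - A. The multiplicity of 0 as a Laplacian eigenvalue equals the number of connected components. The single zero eigenvalue shows the graph is connected.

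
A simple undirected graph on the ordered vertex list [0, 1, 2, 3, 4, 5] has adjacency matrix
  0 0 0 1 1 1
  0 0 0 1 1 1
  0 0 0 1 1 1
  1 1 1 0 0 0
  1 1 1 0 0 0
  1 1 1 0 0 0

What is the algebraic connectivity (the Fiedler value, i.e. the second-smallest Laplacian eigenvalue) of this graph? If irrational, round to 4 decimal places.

3

With the vertex order [0, 1, 2, 3, 4, 5], the degrees are [3, 3, 3, 3, 3, 3], giving D = diag(3, 3, 3, 3, 3, 3) and L = D - A. Computing the eigenvalues of L and sorting gives [0, 3, 3, 3, 3, 6]. The Fiedler value lambda_2 = 3 is strictly positive, so the graph is connected. The largest eigenvalue, 6, is at most the vertex count 6.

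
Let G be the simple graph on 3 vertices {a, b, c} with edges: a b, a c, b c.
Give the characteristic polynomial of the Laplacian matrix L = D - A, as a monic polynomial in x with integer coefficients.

x^3 - 6x^2 + 9x

With the vertex order [a, b, c], the degrees are [2, 2, 2], giving D = diag(2, 2, 2) and L = D - A. L has integer entries, so p(x) = det(xI - L) has integer coefficients. Expanding the determinant yields x^3 - 6x^2 + 9x. The constant term is 0 because L is singular (the all-ones vector lies in its kernel). The largest eigenvalue, 3, is at most the vertex count 3. There is one zero in the spectrum, matching the 1 component.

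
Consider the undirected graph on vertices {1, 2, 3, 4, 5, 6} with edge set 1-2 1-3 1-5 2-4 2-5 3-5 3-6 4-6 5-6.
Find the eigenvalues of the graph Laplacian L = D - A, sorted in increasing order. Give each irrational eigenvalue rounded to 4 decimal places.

Reading degrees in the order [1, 2, 3, 4, 5, 6] gives [3, 3, 3, 2, 4, 3]; set D = diag(3, 3, 3, 2, 4, 3) and form L = D - A. Since every row of L sums to 0, the all-ones vector is in the kernel and 0 is an eigenvalue. The single zero eigenvalue shows the graph is connected.

[0, 1.6972, 2.3820, 4, 4.6180, 5.3028]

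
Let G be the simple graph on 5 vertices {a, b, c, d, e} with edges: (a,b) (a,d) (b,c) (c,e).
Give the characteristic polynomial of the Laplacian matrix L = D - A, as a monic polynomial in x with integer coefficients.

x^5 - 8x^4 + 21x^3 - 20x^2 + 5x

Reading degrees in the order [a, b, c, d, e] gives [2, 2, 2, 1, 1]; set D = diag(2, 2, 2, 1, 1) and form L = D - A. Computing det(xI - L) by cofactor expansion (or equivalently via sum-over-permutations) gives x^5 - 8x^4 + 21x^3 - 20x^2 + 5x. The coefficient of x^4 equals -trace(L) = -8, matching the sum of degrees. The largest eigenvalue, 3.6180, is at most the vertex count 5. There is one zero in the spectrum, matching the 1 component.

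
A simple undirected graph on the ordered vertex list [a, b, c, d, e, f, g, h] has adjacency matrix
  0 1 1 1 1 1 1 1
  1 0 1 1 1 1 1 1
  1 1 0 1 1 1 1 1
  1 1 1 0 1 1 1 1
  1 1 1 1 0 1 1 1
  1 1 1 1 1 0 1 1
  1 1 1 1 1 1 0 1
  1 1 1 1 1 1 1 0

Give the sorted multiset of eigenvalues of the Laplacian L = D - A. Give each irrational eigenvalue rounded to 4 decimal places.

With the vertex order [a, b, c, d, e, f, g, h], the degrees are [7, 7, 7, 7, 7, 7, 7, 7], giving D = diag(7, 7, 7, 7, 7, 7, 7, 7) and L = D - A. The multiplicity of 0 as a Laplacian eigenvalue equals the number of connected components. The eigenvalues sum to 56, which equals trace(L) = 2|E|.

[0, 8, 8, 8, 8, 8, 8, 8]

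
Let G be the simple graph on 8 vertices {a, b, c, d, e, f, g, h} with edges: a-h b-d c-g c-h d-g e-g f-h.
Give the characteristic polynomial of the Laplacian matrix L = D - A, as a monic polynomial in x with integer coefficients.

Each diagonal entry of L is the vertex degree and each off-diagonal entry is -1 where an edge is present, 0 otherwise; in the order [a, b, c, d, e, f, g, h] the diagonal is [1, 1, 2, 2, 1, 1, 3, 3]. L has integer entries, so p(x) = det(xI - L) has integer coefficients. Expanding the determinant yields x^8 - 14x^7 + 76x^6 - 204x^5 + 288x^4 - 210x^3 + 71x^2 - 8x. The constant term is 0 because L is singular (the all-ones vector lies in its kernel). By the matrix-tree theorem the graph has (1/8) * product of the nonzero eigenvalues = 1 spanning tree.

x^8 - 14x^7 + 76x^6 - 204x^5 + 288x^4 - 210x^3 + 71x^2 - 8x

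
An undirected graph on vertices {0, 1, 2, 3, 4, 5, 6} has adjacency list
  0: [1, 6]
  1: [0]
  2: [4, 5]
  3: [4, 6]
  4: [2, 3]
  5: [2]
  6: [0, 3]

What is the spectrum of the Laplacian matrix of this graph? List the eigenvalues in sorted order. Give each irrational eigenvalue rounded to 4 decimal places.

Reading degrees in the order [0, 1, 2, 3, 4, 5, 6] gives [2, 1, 2, 2, 2, 1, 2]; set D = diag(2, 1, 2, 2, 2, 1, 2) and form L = D - A. Diagonalising L (or applying a numerical eigensolver to the 7x7 matrix) gives the spectrum above.

[0, 0.1981, 0.7530, 1.5550, 2.4450, 3.2470, 3.8019]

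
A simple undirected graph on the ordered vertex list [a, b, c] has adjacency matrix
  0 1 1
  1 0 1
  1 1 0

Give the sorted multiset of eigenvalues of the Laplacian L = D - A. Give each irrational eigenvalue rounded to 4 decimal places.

[0, 3, 3]

Each diagonal entry of L is the vertex degree and each off-diagonal entry is -1 where an edge is present, 0 otherwise; in the order [a, b, c] the diagonal is [2, 2, 2]. Since every row of L sums to 0, the all-ones vector is in the kernel and 0 is an eigenvalue. The single zero eigenvalue shows the graph is connected. The eigenvalues sum to 6, which equals trace(L) = 2|E|.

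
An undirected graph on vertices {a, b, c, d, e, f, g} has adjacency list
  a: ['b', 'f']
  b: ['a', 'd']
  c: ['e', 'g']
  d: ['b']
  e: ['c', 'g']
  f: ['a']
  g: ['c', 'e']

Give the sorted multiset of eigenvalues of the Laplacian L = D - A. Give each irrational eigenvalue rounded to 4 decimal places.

[0, 0, 0.5858, 2, 3, 3, 3.4142]

Reading degrees in the order [a, b, c, d, e, f, g] gives [2, 2, 2, 1, 2, 1, 2]; set D = diag(2, 2, 2, 1, 2, 1, 2) and form L = D - A. L is symmetric positive semidefinite, so every eigenvalue is real and nonnegative. The 2 zero eigenvalues correspond to the 2 connected components. There are 2 zeros in the spectrum, matching the 2 components. The largest eigenvalue, 3.4142, is at most the vertex count 7.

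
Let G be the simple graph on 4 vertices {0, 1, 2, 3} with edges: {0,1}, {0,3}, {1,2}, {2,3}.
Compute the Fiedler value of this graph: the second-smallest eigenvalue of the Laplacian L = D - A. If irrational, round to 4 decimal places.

2

With the vertex order [0, 1, 2, 3], the degrees are [2, 2, 2, 2], giving D = diag(2, 2, 2, 2) and L = D - A. Computing the eigenvalues of L and sorting gives [0, 2, 2, 4]. The Fiedler value lambda_2 = 2 is strictly positive, so the graph is connected. There is one zero in the spectrum, matching the 1 component.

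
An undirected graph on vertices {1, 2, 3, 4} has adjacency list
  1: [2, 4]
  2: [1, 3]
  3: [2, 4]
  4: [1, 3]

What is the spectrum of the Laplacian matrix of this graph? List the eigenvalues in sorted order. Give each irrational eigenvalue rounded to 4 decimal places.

With the vertex order [1, 2, 3, 4], the degrees are [2, 2, 2, 2], giving D = diag(2, 2, 2, 2) and L = D - A. The multiplicity of 0 as a Laplacian eigenvalue equals the number of connected components.

[0, 2, 2, 4]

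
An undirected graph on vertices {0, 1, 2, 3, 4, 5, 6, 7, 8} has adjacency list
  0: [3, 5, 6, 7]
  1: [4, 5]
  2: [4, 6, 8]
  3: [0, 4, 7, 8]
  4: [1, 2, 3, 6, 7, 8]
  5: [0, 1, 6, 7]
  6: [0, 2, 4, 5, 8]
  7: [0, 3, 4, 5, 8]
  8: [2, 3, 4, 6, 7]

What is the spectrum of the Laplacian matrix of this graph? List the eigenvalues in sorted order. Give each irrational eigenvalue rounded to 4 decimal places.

Each diagonal entry of L is the vertex degree and each off-diagonal entry is -1 where an edge is present, 0 otherwise; in the order [0, 1, 2, 3, 4, 5, 6, 7, 8] the diagonal is [4, 2, 3, 4, 6, 4, 5, 5, 5]. L is symmetric positive semidefinite, so every eigenvalue is real and nonnegative. The single zero eigenvalue shows the graph is connected.

[0, 1.7513, 2.4219, 3.4375, 4.9429, 5.3754, 5.8697, 6.5382, 7.6630]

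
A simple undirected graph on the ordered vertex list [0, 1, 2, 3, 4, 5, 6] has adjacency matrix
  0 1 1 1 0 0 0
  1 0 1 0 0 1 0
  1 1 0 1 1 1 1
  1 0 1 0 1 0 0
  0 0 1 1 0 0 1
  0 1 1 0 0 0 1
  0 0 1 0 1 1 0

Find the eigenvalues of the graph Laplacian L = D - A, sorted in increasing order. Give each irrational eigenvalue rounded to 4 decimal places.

[0, 2, 2, 4, 4, 5, 7]

Reading degrees in the order [0, 1, 2, 3, 4, 5, 6] gives [3, 3, 6, 3, 3, 3, 3]; set D = diag(3, 3, 6, 3, 3, 3, 3) and form L = D - A. The multiplicity of 0 as a Laplacian eigenvalue equals the number of connected components. There is one zero in the spectrum, matching the 1 component.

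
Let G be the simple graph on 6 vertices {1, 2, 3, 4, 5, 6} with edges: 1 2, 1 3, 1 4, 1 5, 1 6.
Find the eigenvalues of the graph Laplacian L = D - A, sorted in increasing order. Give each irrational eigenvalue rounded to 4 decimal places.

[0, 1, 1, 1, 1, 6]

Each diagonal entry of L is the vertex degree and each off-diagonal entry is -1 where an edge is present, 0 otherwise; in the order [1, 2, 3, 4, 5, 6] the diagonal is [5, 1, 1, 1, 1, 1]. The multiplicity of 0 as a Laplacian eigenvalue equals the number of connected components. The single zero eigenvalue shows the graph is connected. The largest eigenvalue, 6, is at most the vertex count 6. There is one zero in the spectrum, matching the 1 component.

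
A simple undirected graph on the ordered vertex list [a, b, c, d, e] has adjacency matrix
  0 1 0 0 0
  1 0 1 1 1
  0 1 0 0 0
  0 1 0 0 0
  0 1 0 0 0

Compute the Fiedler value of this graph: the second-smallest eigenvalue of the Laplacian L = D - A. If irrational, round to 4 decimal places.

1

Each diagonal entry of L is the vertex degree and each off-diagonal entry is -1 where an edge is present, 0 otherwise; in the order [a, b, c, d, e] the diagonal is [1, 4, 1, 1, 1]. The smallest Laplacian eigenvalue is always 0. The next one, lambda_2 = 1, measures how hard the graph is to disconnect: larger values mean better connectivity. The eigenvalues sum to 8, which equals trace(L) = 2|E|.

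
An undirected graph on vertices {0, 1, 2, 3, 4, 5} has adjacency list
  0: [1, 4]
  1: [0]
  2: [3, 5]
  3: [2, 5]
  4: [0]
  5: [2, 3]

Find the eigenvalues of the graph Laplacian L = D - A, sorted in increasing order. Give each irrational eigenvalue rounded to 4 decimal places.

Each diagonal entry of L is the vertex degree and each off-diagonal entry is -1 where an edge is present, 0 otherwise; in the order [0, 1, 2, 3, 4, 5] the diagonal is [2, 1, 2, 2, 1, 2]. L is symmetric positive semidefinite, so every eigenvalue is real and nonnegative. The 2 zero eigenvalues correspond to the 2 connected components. There are 2 zeros in the spectrum, matching the 2 components.

[0, 0, 1, 3, 3, 3]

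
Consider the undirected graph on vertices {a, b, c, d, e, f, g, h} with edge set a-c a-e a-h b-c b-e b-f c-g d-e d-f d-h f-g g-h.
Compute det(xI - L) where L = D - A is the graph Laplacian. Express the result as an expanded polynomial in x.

x^8 - 24x^7 + 240x^6 - 1296x^5 + 4080x^4 - 7488x^3 + 7424x^2 - 3072x

Each diagonal entry of L is the vertex degree and each off-diagonal entry is -1 where an edge is present, 0 otherwise; in the order [a, b, c, d, e, f, g, h] the diagonal is [3, 3, 3, 3, 3, 3, 3, 3]. Computing det(xI - L) by cofactor expansion (or equivalently via sum-over-permutations) gives x^8 - 24x^7 + 240x^6 - 1296x^5 + 4080x^4 - 7488x^3 + 7424x^2 - 3072x. The coefficient of x^7 equals -trace(L) = -24, matching the sum of degrees. By the matrix-tree theorem the graph has (1/8) * product of the nonzero eigenvalues = 384 spanning trees.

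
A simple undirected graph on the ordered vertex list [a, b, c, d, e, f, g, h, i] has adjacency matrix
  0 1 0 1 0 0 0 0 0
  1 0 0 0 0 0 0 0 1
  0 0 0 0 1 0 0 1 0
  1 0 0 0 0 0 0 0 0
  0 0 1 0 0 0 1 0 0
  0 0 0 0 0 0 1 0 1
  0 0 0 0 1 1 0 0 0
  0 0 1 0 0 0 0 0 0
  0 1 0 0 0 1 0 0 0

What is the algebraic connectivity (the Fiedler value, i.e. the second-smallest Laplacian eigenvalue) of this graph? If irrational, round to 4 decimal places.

Each diagonal entry of L is the vertex degree and each off-diagonal entry is -1 where an edge is present, 0 otherwise; in the order [a, b, c, d, e, f, g, h, i] the diagonal is [2, 2, 2, 1, 2, 2, 2, 1, 2]. The smallest Laplacian eigenvalue is always 0. The next one, lambda_2 = 0.1206, measures how hard the graph is to disconnect: larger values mean better connectivity. There is one zero in the spectrum, matching the 1 component.

0.1206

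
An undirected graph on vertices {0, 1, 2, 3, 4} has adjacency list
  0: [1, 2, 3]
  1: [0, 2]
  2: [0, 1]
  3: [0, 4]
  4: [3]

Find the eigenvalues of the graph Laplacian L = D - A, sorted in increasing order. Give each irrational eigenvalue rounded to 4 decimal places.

[0, 0.5188, 2.3111, 3, 4.1701]

Each diagonal entry of L is the vertex degree and each off-diagonal entry is -1 where an edge is present, 0 otherwise; in the order [0, 1, 2, 3, 4] the diagonal is [3, 2, 2, 2, 1]. The multiplicity of 0 as a Laplacian eigenvalue equals the number of connected components. The single zero eigenvalue shows the graph is connected. By the matrix-tree theorem the graph has (1/5) * product of the nonzero eigenvalues = 3 spanning trees. The eigenvalues sum to 10, which equals trace(L) = 2|E|.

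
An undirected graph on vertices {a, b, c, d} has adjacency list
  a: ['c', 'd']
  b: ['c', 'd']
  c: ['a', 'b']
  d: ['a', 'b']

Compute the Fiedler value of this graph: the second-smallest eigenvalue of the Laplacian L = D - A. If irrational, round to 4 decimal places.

Each diagonal entry of L is the vertex degree and each off-diagonal entry is -1 where an edge is present, 0 otherwise; in the order [a, b, c, d] the diagonal is [2, 2, 2, 2]. The sorted Laplacian eigenvalues are [0, 2, 2, 4]; the algebraic connectivity is the second entry, 2. There is one zero in the spectrum, matching the 1 component.

2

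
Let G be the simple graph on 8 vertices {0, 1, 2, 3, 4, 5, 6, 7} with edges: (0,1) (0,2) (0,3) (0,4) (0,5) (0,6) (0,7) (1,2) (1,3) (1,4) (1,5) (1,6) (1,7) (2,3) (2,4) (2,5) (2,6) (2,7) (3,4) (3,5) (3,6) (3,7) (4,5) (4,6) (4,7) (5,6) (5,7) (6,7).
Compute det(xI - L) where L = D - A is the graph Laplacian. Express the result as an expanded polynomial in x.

x^8 - 56x^7 + 1344x^6 - 17920x^5 + 143360x^4 - 688128x^3 + 1835008x^2 - 2097152x

With the vertex order [0, 1, 2, 3, 4, 5, 6, 7], the degrees are [7, 7, 7, 7, 7, 7, 7, 7], giving D = diag(7, 7, 7, 7, 7, 7, 7, 7) and L = D - A. L has integer entries, so p(x) = det(xI - L) has integer coefficients. Expanding the determinant yields x^8 - 56x^7 + 1344x^6 - 17920x^5 + 143360x^4 - 688128x^3 + 1835008x^2 - 2097152x. The constant term is 0 because L is singular (the all-ones vector lies in its kernel). The largest eigenvalue, 8, is at most the vertex count 8. By the matrix-tree theorem the graph has (1/8) * product of the nonzero eigenvalues = 262144 spanning trees.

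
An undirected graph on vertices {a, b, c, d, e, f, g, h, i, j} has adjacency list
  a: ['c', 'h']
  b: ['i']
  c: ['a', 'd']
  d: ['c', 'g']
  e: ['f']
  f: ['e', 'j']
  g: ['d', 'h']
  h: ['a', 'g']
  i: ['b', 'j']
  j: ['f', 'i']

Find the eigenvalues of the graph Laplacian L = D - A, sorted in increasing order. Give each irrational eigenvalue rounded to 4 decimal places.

Each diagonal entry of L is the vertex degree and each off-diagonal entry is -1 where an edge is present, 0 otherwise; in the order [a, b, c, d, e, f, g, h, i, j] the diagonal is [2, 1, 2, 2, 1, 2, 2, 2, 2, 2]. L is symmetric positive semidefinite, so every eigenvalue is real and nonnegative. The 2 zero eigenvalues correspond to the 2 connected components. The largest eigenvalue, 3.6180, is at most the vertex count 10. There are 2 zeros in the spectrum, matching the 2 components.

[0, 0, 0.3820, 1.3820, 1.3820, 1.3820, 2.6180, 3.6180, 3.6180, 3.6180]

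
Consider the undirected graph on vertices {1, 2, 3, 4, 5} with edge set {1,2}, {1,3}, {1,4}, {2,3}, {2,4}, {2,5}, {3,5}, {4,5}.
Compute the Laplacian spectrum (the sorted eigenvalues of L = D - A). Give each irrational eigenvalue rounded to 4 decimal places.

[0, 3, 3, 5, 5]

Each diagonal entry of L is the vertex degree and each off-diagonal entry is -1 where an edge is present, 0 otherwise; in the order [1, 2, 3, 4, 5] the diagonal is [3, 4, 3, 3, 3]. Diagonalising L (or applying a numerical eigensolver to the 5x5 matrix) gives the spectrum above. The eigenvalues sum to 16, which equals trace(L) = 2|E|.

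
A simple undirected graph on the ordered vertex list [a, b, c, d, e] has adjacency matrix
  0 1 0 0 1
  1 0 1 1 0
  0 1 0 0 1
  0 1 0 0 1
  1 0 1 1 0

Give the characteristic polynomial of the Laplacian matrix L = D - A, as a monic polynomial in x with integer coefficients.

Reading degrees in the order [a, b, c, d, e] gives [2, 3, 2, 2, 3]; set D = diag(2, 3, 2, 2, 3) and form L = D - A. Computing det(xI - L) by cofactor expansion (or equivalently via sum-over-permutations) gives x^5 - 12x^4 + 51x^3 - 92x^2 + 60x. Since p(0) = det(-L) = 0, x divides p(x).

x^5 - 12x^4 + 51x^3 - 92x^2 + 60x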